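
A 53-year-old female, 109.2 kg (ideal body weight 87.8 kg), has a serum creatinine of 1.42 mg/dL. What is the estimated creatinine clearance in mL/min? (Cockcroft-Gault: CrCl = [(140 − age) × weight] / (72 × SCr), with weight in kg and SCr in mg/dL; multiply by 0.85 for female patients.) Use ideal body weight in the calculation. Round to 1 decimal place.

CrCl = (140 − 53) × 87.8 / (72 × 1.42) × 0.85 = 7638.6 / 102.24 × 0.85 ≈ 63.5 mL/min

63.5 mL/min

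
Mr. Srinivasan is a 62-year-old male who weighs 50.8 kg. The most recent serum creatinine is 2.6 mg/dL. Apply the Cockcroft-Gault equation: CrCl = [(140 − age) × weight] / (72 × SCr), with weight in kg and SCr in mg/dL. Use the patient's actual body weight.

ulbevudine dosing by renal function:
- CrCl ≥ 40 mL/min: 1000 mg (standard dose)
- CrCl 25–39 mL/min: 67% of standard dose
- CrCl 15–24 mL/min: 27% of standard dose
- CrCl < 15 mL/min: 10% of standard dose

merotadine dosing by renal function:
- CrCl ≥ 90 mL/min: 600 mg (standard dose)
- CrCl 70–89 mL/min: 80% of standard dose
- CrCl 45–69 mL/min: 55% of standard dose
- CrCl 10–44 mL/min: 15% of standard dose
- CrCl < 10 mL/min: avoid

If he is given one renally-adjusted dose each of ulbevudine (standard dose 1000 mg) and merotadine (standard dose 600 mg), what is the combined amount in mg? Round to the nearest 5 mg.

CrCl = (140 − 62) × 50.8 / (72 × 2.6) = 3962.4 / 187.20 ≈ 21.2 mL/min
CrCl ≈ 21 mL/min.
ulbevudine: 15–24 mL/min → 27% of 1000 mg = 270 mg.
merotadine: 10–44 mL/min → 15% of 600 mg = 90 mg.
Total = 270 + 90 = 360 mg.

360 mg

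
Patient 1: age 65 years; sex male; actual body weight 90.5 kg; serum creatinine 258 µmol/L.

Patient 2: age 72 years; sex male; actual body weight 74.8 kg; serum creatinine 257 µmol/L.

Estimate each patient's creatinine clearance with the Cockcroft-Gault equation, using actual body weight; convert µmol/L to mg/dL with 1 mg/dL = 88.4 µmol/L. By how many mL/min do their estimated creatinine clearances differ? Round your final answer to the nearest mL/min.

Patient 1: SCr = 258 / 88.4 = 2.919 mg/dL
Patient 1: CrCl = (140 − 65) × 90.5 / (72 × 2.919) = 6787.5 / 210.17 ≈ 32.3 mL/min
Patient 2: SCr = 257 / 88.4 = 2.907 mg/dL
Patient 2: CrCl = (140 − 72) × 74.8 / (72 × 2.907) = 5086.4 / 209.30 ≈ 24.3 mL/min
|32.3 − 24.3| = 8.0 mL/min

8 mL/min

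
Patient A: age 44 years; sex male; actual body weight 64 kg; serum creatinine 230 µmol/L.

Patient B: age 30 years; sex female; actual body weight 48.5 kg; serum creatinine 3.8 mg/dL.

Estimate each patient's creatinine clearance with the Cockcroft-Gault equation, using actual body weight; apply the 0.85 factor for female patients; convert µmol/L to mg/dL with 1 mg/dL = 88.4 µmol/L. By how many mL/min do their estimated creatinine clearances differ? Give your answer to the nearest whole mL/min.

16 mL/min

Patient A: SCr = 230 / 88.4 = 2.602 mg/dL
Patient A: CrCl = (140 − 44) × 64 / (72 × 2.602) = 6144.0 / 187.34 ≈ 32.8 mL/min
Patient B: CrCl = (140 − 30) × 48.5 / (72 × 3.8) × 0.85 = 5335.0 / 273.60 × 0.85 ≈ 16.6 mL/min
|32.8 − 16.6| = 16.2 mL/min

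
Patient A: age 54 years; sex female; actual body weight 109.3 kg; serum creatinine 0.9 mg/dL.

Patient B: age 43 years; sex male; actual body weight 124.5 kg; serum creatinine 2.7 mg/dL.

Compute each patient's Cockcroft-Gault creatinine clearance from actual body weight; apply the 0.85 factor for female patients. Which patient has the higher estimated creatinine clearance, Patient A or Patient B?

Patient A: CrCl = (140 − 54) × 109.3 / (72 × 0.9) × 0.85 = 9399.8 / 64.80 × 0.85 ≈ 123.3 mL/min
Patient B: CrCl = (140 − 43) × 124.5 / (72 × 2.7) = 12076.5 / 194.40 ≈ 62.1 mL/min
123.3 vs 62.1 mL/min → Patient A is higher.

Patient A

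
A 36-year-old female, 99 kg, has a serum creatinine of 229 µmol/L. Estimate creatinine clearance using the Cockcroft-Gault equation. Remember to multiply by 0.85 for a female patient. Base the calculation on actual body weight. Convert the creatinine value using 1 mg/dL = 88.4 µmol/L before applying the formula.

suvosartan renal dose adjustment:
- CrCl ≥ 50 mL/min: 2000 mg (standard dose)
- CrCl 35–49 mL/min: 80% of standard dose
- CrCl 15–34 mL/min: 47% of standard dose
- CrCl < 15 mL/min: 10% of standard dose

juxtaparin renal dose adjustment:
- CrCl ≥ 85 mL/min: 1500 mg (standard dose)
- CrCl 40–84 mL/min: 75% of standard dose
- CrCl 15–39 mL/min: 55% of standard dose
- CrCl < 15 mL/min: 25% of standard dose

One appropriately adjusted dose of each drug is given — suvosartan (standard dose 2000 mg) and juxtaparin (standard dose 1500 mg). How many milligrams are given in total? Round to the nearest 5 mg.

SCr = 229 / 88.4 = 2.59 mg/dL
CrCl = (140 − 36) × 99 / (72 × 2.59) × 0.85 = 10296.0 / 186.48 × 0.85 ≈ 46.9 mL/min
CrCl ≈ 47 mL/min.
suvosartan: 35–49 mL/min → 80% of 2000 mg = 1600 mg.
juxtaparin: 40–84 mL/min → 75% of 1500 mg = 1125 mg.
Total = 1600 + 1125 = 2725 mg.

2725 mg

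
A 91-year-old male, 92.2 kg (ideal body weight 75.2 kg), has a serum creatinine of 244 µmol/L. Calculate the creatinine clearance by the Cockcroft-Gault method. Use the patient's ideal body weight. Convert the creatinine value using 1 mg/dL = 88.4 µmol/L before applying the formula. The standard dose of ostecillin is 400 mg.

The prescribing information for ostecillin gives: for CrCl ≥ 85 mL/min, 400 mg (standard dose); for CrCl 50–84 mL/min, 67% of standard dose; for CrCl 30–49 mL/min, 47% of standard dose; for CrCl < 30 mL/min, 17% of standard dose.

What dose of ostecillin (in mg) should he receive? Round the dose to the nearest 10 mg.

SCr = 244 / 88.4 = 2.76 mg/dL
CrCl = (140 − 91) × 75.2 / (72 × 2.76) = 3684.8 / 198.72 ≈ 18.5 mL/min
CrCl ≈ 19 mL/min → bracket < 30 mL/min.
17% of 400 mg = 68 mg → 70 mg

70 mg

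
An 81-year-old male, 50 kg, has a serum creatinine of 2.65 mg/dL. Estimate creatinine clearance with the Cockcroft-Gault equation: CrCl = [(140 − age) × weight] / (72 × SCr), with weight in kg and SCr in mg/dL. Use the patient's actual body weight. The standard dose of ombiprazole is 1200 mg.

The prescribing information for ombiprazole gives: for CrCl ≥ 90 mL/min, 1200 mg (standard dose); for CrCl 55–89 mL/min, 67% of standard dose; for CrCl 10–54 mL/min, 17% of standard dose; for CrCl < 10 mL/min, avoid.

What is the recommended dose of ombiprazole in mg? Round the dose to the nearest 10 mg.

CrCl = (140 − 81) × 50 / (72 × 2.65) = 2950.0 / 190.80 ≈ 15.5 mL/min
CrCl ≈ 15 mL/min → bracket 10–54 mL/min.
17% of 1200 mg = 204 mg → 200 mg

200 mg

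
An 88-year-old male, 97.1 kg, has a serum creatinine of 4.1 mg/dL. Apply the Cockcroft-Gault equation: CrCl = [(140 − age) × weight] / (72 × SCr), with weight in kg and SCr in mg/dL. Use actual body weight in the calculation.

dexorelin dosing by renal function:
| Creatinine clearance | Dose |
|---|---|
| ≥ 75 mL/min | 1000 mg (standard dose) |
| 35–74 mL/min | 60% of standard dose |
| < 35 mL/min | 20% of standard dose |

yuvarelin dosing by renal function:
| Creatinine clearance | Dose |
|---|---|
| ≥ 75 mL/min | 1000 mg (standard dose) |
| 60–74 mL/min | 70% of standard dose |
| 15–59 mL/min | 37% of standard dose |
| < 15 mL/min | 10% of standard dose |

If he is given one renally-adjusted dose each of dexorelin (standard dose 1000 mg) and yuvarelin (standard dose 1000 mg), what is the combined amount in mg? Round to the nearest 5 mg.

570 mg

CrCl = (140 − 88) × 97.1 / (72 × 4.1) = 5049.2 / 295.20 ≈ 17.1 mL/min
CrCl ≈ 17 mL/min.
dexorelin: < 35 mL/min → 20% of 1000 mg = 200 mg.
yuvarelin: 15–59 mL/min → 37% of 1000 mg = 370 mg.
Total = 200 + 370 = 570 mg.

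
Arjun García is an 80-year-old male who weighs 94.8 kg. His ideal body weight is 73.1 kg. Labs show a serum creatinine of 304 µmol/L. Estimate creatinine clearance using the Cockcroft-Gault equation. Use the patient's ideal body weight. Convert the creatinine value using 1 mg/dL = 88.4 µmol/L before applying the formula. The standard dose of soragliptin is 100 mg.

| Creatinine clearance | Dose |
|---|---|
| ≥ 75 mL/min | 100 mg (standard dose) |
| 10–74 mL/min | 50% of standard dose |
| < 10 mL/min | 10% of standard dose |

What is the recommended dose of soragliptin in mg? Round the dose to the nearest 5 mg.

SCr = 304 / 88.4 = 3.439 mg/dL
CrCl = (140 − 80) × 73.1 / (72 × 3.439) = 4386.0 / 247.61 ≈ 17.7 mL/min
CrCl ≈ 18 mL/min → bracket 10–74 mL/min.
50% of 100 mg = 50 mg

50 mg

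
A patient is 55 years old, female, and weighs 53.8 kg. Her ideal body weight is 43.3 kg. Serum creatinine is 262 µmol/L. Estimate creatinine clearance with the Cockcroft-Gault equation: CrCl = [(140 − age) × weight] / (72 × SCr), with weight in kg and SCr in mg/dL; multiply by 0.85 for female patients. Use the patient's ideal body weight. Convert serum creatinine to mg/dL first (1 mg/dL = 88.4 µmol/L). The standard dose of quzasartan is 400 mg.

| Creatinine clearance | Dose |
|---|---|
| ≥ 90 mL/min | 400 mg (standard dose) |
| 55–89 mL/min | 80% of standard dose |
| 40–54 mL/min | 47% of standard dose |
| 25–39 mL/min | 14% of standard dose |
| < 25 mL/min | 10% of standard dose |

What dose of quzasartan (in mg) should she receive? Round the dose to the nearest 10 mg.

SCr = 262 / 88.4 = 2.964 mg/dL
CrCl = (140 − 55) × 43.3 / (72 × 2.964) × 0.85 = 3680.5 / 213.41 × 0.85 ≈ 14.7 mL/min
CrCl ≈ 15 mL/min → bracket < 25 mL/min.
10% of 400 mg = 40 mg

40 mg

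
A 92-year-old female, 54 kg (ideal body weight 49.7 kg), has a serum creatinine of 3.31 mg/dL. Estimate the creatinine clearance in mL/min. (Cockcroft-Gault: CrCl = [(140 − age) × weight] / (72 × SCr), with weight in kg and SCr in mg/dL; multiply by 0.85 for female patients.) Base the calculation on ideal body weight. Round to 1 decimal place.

CrCl = (140 − 92) × 49.7 / (72 × 3.31) × 0.85 = 2385.6 / 238.32 × 0.85 ≈ 8.5 mL/min

8.5 mL/min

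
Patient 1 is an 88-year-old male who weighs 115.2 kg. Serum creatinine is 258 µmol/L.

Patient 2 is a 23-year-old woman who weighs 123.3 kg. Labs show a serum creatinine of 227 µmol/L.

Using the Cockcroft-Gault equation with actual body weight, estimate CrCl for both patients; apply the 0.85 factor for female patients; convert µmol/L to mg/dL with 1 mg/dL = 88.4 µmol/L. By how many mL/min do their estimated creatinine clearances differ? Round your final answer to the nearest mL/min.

Patient 1: SCr = 258 / 88.4 = 2.919 mg/dL
Patient 1: CrCl = (140 − 88) × 115.2 / (72 × 2.919) = 5990.4 / 210.17 ≈ 28.5 mL/min
Patient 2: SCr = 227 / 88.4 = 2.568 mg/dL
Patient 2: CrCl = (140 − 23) × 123.3 / (72 × 2.568) × 0.85 = 14426.1 / 184.90 × 0.85 ≈ 66.3 mL/min
|28.5 − 66.3| = 37.8 mL/min

38 mL/min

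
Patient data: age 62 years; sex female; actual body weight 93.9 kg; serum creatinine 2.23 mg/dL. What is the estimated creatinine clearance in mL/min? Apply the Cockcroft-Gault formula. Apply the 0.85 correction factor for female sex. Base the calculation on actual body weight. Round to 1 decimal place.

38.8 mL/min

CrCl = (140 − 62) × 93.9 / (72 × 2.23) × 0.85 = 7324.2 / 160.56 × 0.85 ≈ 38.8 mL/min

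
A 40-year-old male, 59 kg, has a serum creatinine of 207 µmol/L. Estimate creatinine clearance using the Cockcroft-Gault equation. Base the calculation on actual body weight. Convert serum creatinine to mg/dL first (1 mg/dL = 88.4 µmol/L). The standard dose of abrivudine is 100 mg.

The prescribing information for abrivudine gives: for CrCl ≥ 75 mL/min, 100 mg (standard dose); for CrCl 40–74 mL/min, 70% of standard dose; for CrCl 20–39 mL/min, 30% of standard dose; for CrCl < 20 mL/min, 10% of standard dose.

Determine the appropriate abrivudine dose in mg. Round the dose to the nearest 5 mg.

SCr = 207 / 88.4 = 2.342 mg/dL
CrCl = (140 − 40) × 59 / (72 × 2.342) = 5900.0 / 168.62 ≈ 35.0 mL/min
CrCl ≈ 35 mL/min → bracket 20–39 mL/min.
30% of 100 mg = 30 mg

30 mg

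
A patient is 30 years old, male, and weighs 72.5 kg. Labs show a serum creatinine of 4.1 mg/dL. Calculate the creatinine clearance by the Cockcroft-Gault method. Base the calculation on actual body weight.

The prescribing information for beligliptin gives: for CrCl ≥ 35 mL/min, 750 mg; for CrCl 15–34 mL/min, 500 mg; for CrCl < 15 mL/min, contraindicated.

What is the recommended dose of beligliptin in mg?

CrCl = (140 − 30) × 72.5 / (72 × 4.1) = 7975.0 / 295.20 ≈ 27.0 mL/min
CrCl ≈ 27 mL/min → bracket 15–34 mL/min.
Dose for this bracket: 500 mg.

500 mg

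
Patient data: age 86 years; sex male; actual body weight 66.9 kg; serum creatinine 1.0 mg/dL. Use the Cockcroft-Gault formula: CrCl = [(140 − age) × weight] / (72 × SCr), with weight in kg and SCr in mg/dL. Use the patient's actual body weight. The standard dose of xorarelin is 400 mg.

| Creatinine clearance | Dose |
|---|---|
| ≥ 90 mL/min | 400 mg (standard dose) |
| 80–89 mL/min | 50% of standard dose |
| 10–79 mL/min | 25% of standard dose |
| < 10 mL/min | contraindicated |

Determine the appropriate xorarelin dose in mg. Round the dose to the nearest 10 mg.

CrCl = (140 − 86) × 66.9 / (72 × 1) = 3612.6 / 72.00 ≈ 50.2 mL/min
CrCl ≈ 50 mL/min → bracket 10–79 mL/min.
25% of 400 mg = 100 mg

100 mg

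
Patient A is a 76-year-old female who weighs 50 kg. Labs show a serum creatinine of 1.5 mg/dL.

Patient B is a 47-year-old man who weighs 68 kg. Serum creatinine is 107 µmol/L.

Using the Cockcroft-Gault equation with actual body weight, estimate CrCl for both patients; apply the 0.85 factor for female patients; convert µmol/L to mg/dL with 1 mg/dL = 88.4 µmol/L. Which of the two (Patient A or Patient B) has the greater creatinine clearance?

Patient A: CrCl = (140 − 76) × 50 / (72 × 1.5) × 0.85 = 3200.0 / 108.00 × 0.85 ≈ 25.2 mL/min
Patient B: SCr = 107 / 88.4 = 1.21 mg/dL
Patient B: CrCl = (140 − 47) × 68 / (72 × 1.21) = 6324.0 / 87.12 ≈ 72.6 mL/min
25.2 vs 72.6 mL/min → Patient B is higher.

Patient B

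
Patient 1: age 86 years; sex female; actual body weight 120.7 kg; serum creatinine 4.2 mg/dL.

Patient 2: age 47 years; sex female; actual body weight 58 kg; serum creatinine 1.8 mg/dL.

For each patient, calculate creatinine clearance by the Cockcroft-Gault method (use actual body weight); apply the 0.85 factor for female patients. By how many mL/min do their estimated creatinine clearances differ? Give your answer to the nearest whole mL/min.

Patient 1: CrCl = (140 − 86) × 120.7 / (72 × 4.2) × 0.85 = 6517.8 / 302.40 × 0.85 ≈ 18.3 mL/min
Patient 2: CrCl = (140 − 47) × 58 / (72 × 1.8) × 0.85 = 5394.0 / 129.60 × 0.85 ≈ 35.4 mL/min
|18.3 − 35.4| = 17.1 mL/min

17 mL/min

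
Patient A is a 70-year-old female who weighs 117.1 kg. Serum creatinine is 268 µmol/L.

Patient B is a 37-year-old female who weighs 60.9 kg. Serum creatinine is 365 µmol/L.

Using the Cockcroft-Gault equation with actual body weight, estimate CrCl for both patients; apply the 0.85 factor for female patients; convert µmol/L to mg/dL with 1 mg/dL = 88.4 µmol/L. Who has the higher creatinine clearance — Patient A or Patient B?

Patient A: SCr = 268 / 88.4 = 3.032 mg/dL
Patient A: CrCl = (140 − 70) × 117.1 / (72 × 3.032) × 0.85 = 8197.0 / 218.30 × 0.85 ≈ 31.9 mL/min
Patient B: SCr = 365 / 88.4 = 4.129 mg/dL
Patient B: CrCl = (140 − 37) × 60.9 / (72 × 4.129) × 0.85 = 6272.7 / 297.29 × 0.85 ≈ 17.9 mL/min
31.9 vs 17.9 mL/min → Patient A is higher.

Patient A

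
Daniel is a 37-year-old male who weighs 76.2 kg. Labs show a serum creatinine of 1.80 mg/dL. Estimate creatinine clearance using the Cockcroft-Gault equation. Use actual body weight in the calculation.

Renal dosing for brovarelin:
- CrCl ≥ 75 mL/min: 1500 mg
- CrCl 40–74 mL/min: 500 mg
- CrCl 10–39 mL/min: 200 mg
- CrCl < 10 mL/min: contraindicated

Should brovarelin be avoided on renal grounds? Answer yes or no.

CrCl = (140 − 37) × 76.2 / (72 × 1.8) = 7848.6 / 129.60 ≈ 60.6 mL/min
CrCl ≈ 61 mL/min, which is ≥ 10 mL/min.

no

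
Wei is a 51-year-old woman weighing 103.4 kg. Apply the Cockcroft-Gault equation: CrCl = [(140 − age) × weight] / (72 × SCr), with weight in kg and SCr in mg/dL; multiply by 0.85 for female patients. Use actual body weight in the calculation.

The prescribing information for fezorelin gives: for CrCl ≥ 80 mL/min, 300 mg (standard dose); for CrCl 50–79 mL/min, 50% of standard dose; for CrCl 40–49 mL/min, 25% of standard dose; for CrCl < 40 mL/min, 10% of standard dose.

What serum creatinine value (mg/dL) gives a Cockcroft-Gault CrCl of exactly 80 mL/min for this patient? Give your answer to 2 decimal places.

Standard dose requires CrCl ≥ 80 mL/min.
Set (140 − 51) × 103.4 × 0.85 / (72 × SCr) = 80
SCr = (140 − 51) × 103.4 × 0.85 / (72 × 80) = 1.358 mg/dL

1.36 mg/dL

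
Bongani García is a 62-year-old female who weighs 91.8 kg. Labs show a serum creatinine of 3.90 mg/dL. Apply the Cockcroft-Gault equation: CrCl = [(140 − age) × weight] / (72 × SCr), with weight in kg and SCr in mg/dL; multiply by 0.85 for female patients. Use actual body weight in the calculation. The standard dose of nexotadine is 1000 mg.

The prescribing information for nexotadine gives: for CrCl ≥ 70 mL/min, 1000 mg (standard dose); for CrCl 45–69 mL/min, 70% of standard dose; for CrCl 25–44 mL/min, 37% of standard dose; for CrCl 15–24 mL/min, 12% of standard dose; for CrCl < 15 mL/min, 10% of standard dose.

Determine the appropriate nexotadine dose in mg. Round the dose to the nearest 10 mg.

120 mg

CrCl = (140 − 62) × 91.8 / (72 × 3.9) × 0.85 = 7160.4 / 280.80 × 0.85 ≈ 21.7 mL/min
CrCl ≈ 22 mL/min → bracket 15–24 mL/min.
12% of 1000 mg = 120 mg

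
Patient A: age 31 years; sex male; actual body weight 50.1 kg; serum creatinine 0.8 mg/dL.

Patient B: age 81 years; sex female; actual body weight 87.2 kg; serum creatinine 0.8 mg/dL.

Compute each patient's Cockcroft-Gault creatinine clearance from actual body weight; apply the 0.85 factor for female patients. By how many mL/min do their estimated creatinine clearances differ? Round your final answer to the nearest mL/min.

Patient A: CrCl = (140 − 31) × 50.1 / (72 × 0.8) = 5460.9 / 57.60 ≈ 94.8 mL/min
Patient B: CrCl = (140 − 81) × 87.2 / (72 × 0.8) × 0.85 = 5144.8 / 57.60 × 0.85 ≈ 75.9 mL/min
|94.8 − 75.9| = 18.9 mL/min

19 mL/min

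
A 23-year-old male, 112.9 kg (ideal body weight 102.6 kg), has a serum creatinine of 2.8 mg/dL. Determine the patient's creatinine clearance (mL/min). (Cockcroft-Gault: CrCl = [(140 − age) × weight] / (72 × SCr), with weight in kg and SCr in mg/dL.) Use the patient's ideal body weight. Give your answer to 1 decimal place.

59.5 mL/min

CrCl = (140 − 23) × 102.6 / (72 × 2.8) = 12004.2 / 201.60 ≈ 59.5 mL/min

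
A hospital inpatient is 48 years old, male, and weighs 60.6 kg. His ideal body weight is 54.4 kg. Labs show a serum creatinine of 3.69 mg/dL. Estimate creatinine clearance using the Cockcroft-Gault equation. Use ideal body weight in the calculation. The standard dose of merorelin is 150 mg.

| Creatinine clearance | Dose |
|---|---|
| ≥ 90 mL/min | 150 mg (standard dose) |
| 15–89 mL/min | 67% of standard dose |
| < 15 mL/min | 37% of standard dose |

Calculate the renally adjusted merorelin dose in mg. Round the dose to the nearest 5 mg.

CrCl = (140 − 48) × 54.4 / (72 × 3.69) = 5004.8 / 265.68 ≈ 18.8 mL/min
CrCl ≈ 19 mL/min → bracket 15–89 mL/min.
67% of 150 mg = 100.5 mg → 100 mg

100 mg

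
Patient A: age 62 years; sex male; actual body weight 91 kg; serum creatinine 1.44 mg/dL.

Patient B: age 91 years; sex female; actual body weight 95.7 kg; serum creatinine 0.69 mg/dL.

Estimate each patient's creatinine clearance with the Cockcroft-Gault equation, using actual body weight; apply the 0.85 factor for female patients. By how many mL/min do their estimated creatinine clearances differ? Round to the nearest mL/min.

12 mL/min

Patient A: CrCl = (140 − 62) × 91 / (72 × 1.44) = 7098.0 / 103.68 ≈ 68.5 mL/min
Patient B: CrCl = (140 − 91) × 95.7 / (72 × 0.69) × 0.85 = 4689.3 / 49.68 × 0.85 ≈ 80.2 mL/min
|68.5 − 80.2| = 11.7 mL/min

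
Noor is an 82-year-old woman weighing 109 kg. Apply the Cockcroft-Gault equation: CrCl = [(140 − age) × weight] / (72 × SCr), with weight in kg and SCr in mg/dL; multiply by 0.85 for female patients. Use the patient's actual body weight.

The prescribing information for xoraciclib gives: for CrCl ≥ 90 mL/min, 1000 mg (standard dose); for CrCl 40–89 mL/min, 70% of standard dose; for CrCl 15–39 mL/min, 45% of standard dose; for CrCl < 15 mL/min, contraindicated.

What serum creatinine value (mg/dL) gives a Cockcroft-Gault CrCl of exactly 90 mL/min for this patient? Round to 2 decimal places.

0.83 mg/dL

Standard dose requires CrCl ≥ 90 mL/min.
Set (140 − 82) × 109 × 0.85 / (72 × SCr) = 90
SCr = (140 − 82) × 109 × 0.85 / (72 × 90) = 0.829 mg/dL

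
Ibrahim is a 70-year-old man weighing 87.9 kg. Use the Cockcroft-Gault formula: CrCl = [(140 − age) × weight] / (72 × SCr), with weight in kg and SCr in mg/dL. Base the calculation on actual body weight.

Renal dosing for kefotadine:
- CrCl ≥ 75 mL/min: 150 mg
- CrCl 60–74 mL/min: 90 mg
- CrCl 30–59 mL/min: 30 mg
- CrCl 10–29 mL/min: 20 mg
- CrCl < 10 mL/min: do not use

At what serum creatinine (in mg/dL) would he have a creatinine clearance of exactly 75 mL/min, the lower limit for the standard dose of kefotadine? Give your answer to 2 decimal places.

1.14 mg/dL

Standard dose requires CrCl ≥ 75 mL/min.
Set (140 − 70) × 87.9 / (72 × SCr) = 75
SCr = (140 − 70) × 87.9 / (72 × 75) = 1.139 mg/dL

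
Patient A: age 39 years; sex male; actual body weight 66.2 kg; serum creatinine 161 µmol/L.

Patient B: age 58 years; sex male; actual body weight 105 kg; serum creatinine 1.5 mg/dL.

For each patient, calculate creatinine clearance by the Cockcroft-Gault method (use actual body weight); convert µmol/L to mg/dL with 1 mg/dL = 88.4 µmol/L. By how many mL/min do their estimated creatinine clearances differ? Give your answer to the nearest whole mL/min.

Patient A: SCr = 161 / 88.4 = 1.821 mg/dL
Patient A: CrCl = (140 − 39) × 66.2 / (72 × 1.821) = 6686.2 / 131.11 ≈ 51.0 mL/min
Patient B: CrCl = (140 − 58) × 105 / (72 × 1.5) = 8610.0 / 108.00 ≈ 79.7 mL/min
|51.0 − 79.7| = 28.7 mL/min

29 mL/min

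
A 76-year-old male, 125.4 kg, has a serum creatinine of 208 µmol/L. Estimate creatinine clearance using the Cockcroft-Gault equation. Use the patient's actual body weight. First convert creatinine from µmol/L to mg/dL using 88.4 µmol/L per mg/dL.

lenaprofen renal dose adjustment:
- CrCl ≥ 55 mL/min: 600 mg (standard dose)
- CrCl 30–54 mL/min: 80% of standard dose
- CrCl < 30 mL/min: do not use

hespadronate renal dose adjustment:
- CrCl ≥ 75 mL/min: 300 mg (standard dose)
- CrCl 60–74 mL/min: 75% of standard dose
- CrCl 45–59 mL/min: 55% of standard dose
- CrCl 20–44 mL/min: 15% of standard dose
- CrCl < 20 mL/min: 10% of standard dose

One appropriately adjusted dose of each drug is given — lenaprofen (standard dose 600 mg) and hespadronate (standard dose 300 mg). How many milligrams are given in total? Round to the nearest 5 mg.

SCr = 208 / 88.4 = 2.353 mg/dL
CrCl = (140 − 76) × 125.4 / (72 × 2.353) = 8025.6 / 169.42 ≈ 47.4 mL/min
CrCl ≈ 47 mL/min.
lenaprofen: 30–54 mL/min → 80% of 600 mg = 480 mg.
hespadronate: 45–59 mL/min → 55% of 300 mg = 165 mg.
Total = 480 + 165 = 645 mg.

645 mg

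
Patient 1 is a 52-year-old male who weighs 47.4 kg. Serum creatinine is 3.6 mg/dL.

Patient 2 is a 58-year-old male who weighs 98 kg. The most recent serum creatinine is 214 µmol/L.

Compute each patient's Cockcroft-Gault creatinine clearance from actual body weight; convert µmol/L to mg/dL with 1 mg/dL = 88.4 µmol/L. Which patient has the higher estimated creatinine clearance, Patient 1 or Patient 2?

Patient 2

Patient 1: CrCl = (140 − 52) × 47.4 / (72 × 3.6) = 4171.2 / 259.20 ≈ 16.1 mL/min
Patient 2: SCr = 214 / 88.4 = 2.421 mg/dL
Patient 2: CrCl = (140 − 58) × 98 / (72 × 2.421) = 8036.0 / 174.31 ≈ 46.1 mL/min
16.1 vs 46.1 mL/min → Patient 2 is higher.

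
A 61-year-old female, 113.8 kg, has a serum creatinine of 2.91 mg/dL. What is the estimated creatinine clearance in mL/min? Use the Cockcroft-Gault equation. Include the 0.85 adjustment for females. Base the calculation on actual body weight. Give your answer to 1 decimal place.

CrCl = (140 − 61) × 113.8 / (72 × 2.91) × 0.85 = 8990.2 / 209.52 × 0.85 ≈ 36.5 mL/min

36.5 mL/min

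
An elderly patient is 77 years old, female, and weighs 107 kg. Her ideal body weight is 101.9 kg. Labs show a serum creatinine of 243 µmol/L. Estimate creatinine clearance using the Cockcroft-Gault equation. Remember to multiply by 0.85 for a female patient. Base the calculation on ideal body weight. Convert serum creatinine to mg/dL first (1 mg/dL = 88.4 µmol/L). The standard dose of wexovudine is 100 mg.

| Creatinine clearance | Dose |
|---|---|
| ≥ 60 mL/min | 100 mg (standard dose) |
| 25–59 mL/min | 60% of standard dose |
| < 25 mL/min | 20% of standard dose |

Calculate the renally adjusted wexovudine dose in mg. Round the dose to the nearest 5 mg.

SCr = 243 / 88.4 = 2.749 mg/dL
CrCl = (140 − 77) × 101.9 / (72 × 2.749) × 0.85 = 6419.7 / 197.93 × 0.85 ≈ 27.6 mL/min
CrCl ≈ 28 mL/min → bracket 25–59 mL/min.
60% of 100 mg = 60 mg

60 mg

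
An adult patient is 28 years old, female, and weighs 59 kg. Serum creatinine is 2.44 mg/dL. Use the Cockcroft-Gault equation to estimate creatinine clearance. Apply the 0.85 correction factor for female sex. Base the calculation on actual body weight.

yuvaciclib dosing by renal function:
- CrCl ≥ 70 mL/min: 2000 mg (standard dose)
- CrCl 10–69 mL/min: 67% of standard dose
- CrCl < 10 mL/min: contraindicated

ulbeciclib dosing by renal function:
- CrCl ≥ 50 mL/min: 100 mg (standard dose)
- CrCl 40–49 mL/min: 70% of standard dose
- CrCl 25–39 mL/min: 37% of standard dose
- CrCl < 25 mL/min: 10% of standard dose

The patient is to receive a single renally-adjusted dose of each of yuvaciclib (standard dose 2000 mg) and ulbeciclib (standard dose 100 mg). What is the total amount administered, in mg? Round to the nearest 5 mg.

1375 mg

CrCl = (140 − 28) × 59 / (72 × 2.44) × 0.85 = 6608.0 / 175.68 × 0.85 ≈ 32.0 mL/min
CrCl ≈ 32 mL/min.
yuvaciclib: 10–69 mL/min → 67% of 2000 mg = 1340 mg.
ulbeciclib: 25–39 mL/min → 37% of 100 mg = 37 mg.
Total = 1340 + 37 = 1377 mg.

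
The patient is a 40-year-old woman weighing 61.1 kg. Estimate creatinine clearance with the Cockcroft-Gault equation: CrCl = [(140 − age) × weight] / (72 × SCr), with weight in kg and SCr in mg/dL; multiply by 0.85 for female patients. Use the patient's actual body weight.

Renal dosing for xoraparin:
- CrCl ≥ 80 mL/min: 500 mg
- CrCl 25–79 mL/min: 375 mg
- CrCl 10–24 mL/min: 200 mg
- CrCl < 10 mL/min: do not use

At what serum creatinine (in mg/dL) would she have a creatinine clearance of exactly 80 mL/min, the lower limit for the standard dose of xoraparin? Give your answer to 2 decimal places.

Standard dose requires CrCl ≥ 80 mL/min.
Set (140 − 40) × 61.1 × 0.85 / (72 × SCr) = 80
SCr = (140 − 40) × 61.1 × 0.85 / (72 × 80) = 0.902 mg/dL

0.90 mg/dL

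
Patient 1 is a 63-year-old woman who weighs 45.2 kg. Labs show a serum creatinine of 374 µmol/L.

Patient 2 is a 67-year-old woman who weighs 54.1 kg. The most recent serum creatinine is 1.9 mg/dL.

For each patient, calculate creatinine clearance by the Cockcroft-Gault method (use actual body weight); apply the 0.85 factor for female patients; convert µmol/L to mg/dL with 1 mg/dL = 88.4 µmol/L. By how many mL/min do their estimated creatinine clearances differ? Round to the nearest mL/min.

15 mL/min

Patient 1: SCr = 374 / 88.4 = 4.231 mg/dL
Patient 1: CrCl = (140 − 63) × 45.2 / (72 × 4.231) × 0.85 = 3480.4 / 304.63 × 0.85 ≈ 9.7 mL/min
Patient 2: CrCl = (140 − 67) × 54.1 / (72 × 1.9) × 0.85 = 3949.3 / 136.80 × 0.85 ≈ 24.5 mL/min
|9.7 − 24.5| = 14.8 mL/min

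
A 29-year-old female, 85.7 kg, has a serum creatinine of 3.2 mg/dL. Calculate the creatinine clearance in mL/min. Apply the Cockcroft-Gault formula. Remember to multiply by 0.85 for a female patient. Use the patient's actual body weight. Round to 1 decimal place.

CrCl = (140 − 29) × 85.7 / (72 × 3.2) × 0.85 = 9512.7 / 230.40 × 0.85 ≈ 35.1 mL/min

35.1 mL/min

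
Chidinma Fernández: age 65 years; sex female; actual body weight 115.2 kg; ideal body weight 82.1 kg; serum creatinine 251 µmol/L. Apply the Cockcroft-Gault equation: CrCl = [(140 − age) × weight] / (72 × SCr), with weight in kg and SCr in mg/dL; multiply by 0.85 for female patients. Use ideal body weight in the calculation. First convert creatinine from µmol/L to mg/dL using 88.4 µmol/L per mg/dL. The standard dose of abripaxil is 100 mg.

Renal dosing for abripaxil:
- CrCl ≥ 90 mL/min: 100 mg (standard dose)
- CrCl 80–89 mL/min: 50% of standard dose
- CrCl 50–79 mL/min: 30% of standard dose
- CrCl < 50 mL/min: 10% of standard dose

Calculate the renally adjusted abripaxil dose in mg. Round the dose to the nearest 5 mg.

10 mg

SCr = 251 / 88.4 = 2.839 mg/dL
CrCl = (140 − 65) × 82.1 / (72 × 2.839) × 0.85 = 6157.5 / 204.41 × 0.85 ≈ 25.6 mL/min
CrCl ≈ 26 mL/min → bracket < 50 mL/min.
10% of 100 mg = 10 mg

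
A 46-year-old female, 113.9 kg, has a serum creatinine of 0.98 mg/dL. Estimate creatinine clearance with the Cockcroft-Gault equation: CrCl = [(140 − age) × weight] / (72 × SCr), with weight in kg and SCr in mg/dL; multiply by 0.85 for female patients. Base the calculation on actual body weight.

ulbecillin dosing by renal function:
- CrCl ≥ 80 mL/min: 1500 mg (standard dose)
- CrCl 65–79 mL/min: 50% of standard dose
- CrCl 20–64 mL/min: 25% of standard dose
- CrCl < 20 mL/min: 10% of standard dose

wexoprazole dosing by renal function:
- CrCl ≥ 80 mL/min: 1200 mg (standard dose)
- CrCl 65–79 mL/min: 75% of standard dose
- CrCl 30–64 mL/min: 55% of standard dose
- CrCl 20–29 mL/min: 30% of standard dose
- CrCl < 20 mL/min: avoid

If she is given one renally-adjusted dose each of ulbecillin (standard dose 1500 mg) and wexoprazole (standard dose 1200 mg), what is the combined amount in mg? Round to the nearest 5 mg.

CrCl = (140 − 46) × 113.9 / (72 × 0.98) × 0.85 = 10706.6 / 70.56 × 0.85 ≈ 129.0 mL/min
CrCl ≈ 129 mL/min.
ulbecillin: ≥ 80 mL/min → 100% of 1500 mg = 1500 mg.
wexoprazole: ≥ 80 mL/min → 100% of 1200 mg = 1200 mg.
Total = 1500 + 1200 = 2700 mg.

2700 mg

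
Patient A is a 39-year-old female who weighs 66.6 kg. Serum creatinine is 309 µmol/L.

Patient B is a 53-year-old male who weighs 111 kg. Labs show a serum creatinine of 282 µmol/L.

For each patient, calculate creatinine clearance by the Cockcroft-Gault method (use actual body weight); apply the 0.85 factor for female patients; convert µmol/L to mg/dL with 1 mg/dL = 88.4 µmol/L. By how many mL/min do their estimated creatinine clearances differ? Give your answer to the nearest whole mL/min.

Patient A: SCr = 309 / 88.4 = 3.495 mg/dL
Patient A: CrCl = (140 − 39) × 66.6 / (72 × 3.495) × 0.85 = 6726.6 / 251.64 × 0.85 ≈ 22.7 mL/min
Patient B: SCr = 282 / 88.4 = 3.19 mg/dL
Patient B: CrCl = (140 − 53) × 111 / (72 × 3.19) = 9657.0 / 229.68 ≈ 42.0 mL/min
|22.7 − 42.0| = 19.3 mL/min

19 mL/min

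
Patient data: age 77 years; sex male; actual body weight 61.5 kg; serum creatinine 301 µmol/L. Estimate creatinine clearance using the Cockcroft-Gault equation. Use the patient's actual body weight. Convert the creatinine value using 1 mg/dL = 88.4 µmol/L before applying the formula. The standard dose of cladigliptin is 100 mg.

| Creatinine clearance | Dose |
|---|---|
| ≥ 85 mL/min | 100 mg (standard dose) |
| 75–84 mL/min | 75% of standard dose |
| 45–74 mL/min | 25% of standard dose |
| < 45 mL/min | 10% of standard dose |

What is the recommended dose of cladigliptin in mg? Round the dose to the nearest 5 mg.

10 mg

SCr = 301 / 88.4 = 3.405 mg/dL
CrCl = (140 − 77) × 61.5 / (72 × 3.405) = 3874.5 / 245.16 ≈ 15.8 mL/min
CrCl ≈ 16 mL/min → bracket < 45 mL/min.
10% of 100 mg = 10 mg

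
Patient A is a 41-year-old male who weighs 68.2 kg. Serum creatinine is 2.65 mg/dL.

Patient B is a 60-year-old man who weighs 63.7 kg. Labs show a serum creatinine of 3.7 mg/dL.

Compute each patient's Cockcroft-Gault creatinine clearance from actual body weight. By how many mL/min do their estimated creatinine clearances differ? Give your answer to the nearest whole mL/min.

16 mL/min

Patient A: CrCl = (140 − 41) × 68.2 / (72 × 2.65) = 6751.8 / 190.80 ≈ 35.4 mL/min
Patient B: CrCl = (140 − 60) × 63.7 / (72 × 3.7) = 5096.0 / 266.40 ≈ 19.1 mL/min
|35.4 − 19.1| = 16.3 mL/min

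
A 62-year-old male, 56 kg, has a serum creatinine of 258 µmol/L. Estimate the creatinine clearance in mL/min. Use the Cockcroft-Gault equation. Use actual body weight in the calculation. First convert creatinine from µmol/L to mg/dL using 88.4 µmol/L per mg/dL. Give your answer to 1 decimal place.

SCr = 258 / 88.4 = 2.919 mg/dL
CrCl = (140 − 62) × 56 / (72 × 2.919) = 4368.0 / 210.17 ≈ 20.8 mL/min

20.8 mL/min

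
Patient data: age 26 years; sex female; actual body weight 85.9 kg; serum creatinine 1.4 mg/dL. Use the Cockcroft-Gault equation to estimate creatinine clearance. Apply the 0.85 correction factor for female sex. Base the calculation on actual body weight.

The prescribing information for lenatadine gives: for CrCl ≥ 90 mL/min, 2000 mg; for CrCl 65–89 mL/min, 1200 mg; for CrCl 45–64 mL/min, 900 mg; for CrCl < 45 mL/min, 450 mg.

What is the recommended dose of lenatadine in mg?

CrCl = (140 − 26) × 85.9 / (72 × 1.4) × 0.85 = 9792.6 / 100.80 × 0.85 ≈ 82.6 mL/min
CrCl ≈ 83 mL/min → bracket 65–89 mL/min.
Dose for this bracket: 1200 mg.

1200 mg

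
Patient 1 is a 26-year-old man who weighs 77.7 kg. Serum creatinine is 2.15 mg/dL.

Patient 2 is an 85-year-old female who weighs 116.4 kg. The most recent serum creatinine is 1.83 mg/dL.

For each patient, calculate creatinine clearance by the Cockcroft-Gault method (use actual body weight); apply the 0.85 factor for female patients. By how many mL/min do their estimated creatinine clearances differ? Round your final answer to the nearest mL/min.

Patient 1: CrCl = (140 − 26) × 77.7 / (72 × 2.15) = 8857.8 / 154.80 ≈ 57.2 mL/min
Patient 2: CrCl = (140 − 85) × 116.4 / (72 × 1.83) × 0.85 = 6402.0 / 131.76 × 0.85 ≈ 41.3 mL/min
|57.2 − 41.3| = 15.9 mL/min

16 mL/min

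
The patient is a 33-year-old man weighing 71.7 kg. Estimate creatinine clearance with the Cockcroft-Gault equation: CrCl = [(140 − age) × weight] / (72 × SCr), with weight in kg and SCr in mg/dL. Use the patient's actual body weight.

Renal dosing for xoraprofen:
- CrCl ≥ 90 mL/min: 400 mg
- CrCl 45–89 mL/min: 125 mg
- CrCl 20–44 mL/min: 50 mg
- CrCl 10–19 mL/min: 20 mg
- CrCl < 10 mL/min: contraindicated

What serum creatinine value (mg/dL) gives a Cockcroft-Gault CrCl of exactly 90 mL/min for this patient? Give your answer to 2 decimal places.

Standard dose requires CrCl ≥ 90 mL/min.
Set (140 − 33) × 71.7 / (72 × SCr) = 90
SCr = (140 − 33) × 71.7 / (72 × 90) = 1.184 mg/dL

1.18 mg/dL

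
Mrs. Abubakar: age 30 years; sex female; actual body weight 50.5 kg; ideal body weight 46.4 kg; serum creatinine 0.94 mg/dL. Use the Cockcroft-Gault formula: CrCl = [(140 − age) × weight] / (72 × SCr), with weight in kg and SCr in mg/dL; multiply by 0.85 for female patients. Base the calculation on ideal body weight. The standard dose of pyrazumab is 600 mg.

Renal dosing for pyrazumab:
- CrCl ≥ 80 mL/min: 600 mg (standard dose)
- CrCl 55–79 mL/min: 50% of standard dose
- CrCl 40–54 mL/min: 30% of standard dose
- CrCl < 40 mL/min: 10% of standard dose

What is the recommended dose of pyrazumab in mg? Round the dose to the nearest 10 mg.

300 mg

CrCl = (140 − 30) × 46.4 / (72 × 0.94) × 0.85 = 5104.0 / 67.68 × 0.85 ≈ 64.1 mL/min
CrCl ≈ 64 mL/min → bracket 55–79 mL/min.
50% of 600 mg = 300 mg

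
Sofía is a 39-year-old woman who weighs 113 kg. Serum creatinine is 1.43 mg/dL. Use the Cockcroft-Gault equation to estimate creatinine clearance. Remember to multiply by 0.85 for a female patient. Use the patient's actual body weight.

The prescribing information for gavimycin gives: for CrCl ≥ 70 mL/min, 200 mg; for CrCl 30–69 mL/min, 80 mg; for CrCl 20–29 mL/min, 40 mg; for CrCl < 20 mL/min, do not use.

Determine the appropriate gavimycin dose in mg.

CrCl = (140 − 39) × 113 / (72 × 1.43) × 0.85 = 11413.0 / 102.96 × 0.85 ≈ 94.2 mL/min
CrCl ≈ 94 mL/min → bracket ≥ 70 mL/min.
Dose for this bracket: 200 mg.

200 mg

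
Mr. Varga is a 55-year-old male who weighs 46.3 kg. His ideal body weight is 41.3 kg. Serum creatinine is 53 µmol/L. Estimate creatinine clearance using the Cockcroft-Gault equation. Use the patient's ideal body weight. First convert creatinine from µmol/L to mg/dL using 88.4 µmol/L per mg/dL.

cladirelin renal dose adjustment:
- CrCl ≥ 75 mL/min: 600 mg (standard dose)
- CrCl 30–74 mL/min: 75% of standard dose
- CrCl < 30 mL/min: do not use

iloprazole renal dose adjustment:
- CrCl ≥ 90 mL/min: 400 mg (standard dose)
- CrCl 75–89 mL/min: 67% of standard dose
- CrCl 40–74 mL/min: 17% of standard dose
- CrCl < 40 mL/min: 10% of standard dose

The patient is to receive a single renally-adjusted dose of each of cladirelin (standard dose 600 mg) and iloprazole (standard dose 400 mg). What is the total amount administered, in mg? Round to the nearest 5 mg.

870 mg

SCr = 53 / 88.4 = 0.6 mg/dL
CrCl = (140 − 55) × 41.3 / (72 × 0.6) = 3510.5 / 43.20 ≈ 81.3 mL/min
CrCl ≈ 81 mL/min.
cladirelin: ≥ 75 mL/min → 100% of 600 mg = 600 mg.
iloprazole: 75–89 mL/min → 67% of 400 mg = 268 mg.
Total = 600 + 268 = 868 mg.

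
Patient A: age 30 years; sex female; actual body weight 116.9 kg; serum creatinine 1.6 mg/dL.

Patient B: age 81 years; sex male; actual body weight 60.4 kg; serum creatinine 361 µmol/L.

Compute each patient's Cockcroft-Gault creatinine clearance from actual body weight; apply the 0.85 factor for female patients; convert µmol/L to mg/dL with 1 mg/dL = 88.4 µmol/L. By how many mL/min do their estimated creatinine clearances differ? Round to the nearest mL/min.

83 mL/min

Patient A: CrCl = (140 − 30) × 116.9 / (72 × 1.6) × 0.85 = 12859.0 / 115.20 × 0.85 ≈ 94.9 mL/min
Patient B: SCr = 361 / 88.4 = 4.084 mg/dL
Patient B: CrCl = (140 − 81) × 60.4 / (72 × 4.084) = 3563.6 / 294.05 ≈ 12.1 mL/min
|94.9 − 12.1| = 82.8 mL/min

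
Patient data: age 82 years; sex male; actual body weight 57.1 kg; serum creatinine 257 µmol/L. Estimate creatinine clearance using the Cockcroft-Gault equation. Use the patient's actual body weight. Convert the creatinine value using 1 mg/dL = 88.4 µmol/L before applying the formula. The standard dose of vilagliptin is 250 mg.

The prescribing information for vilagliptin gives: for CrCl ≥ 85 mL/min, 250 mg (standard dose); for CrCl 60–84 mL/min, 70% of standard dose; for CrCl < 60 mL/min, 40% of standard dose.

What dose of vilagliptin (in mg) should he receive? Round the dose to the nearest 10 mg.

100 mg

SCr = 257 / 88.4 = 2.907 mg/dL
CrCl = (140 − 82) × 57.1 / (72 × 2.907) = 3311.8 / 209.30 ≈ 15.8 mL/min
CrCl ≈ 16 mL/min → bracket < 60 mL/min.
40% of 250 mg = 100 mg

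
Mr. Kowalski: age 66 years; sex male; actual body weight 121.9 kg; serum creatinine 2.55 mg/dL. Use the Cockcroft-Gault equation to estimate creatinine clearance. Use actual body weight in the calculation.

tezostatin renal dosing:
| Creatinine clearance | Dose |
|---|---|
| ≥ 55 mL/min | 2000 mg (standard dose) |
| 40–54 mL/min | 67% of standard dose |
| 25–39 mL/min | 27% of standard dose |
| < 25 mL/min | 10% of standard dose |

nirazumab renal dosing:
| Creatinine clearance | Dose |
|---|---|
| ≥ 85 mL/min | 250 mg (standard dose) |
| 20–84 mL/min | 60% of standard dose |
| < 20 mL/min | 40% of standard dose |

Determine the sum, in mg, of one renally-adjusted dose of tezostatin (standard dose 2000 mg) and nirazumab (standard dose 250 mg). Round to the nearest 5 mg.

CrCl = (140 − 66) × 121.9 / (72 × 2.55) = 9020.6 / 183.60 ≈ 49.1 mL/min
CrCl ≈ 49 mL/min.
tezostatin: 40–54 mL/min → 67% of 2000 mg = 1340 mg.
nirazumab: 20–84 mL/min → 60% of 250 mg = 150 mg.
Total = 1340 + 150 = 1490 mg.

1490 mg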